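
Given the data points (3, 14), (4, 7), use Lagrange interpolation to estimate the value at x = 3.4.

Lagrange interpolation formula:
P(x) = Σ yᵢ × Lᵢ(x)
where Lᵢ(x) = Π_{j≠i} (x - xⱼ)/(xᵢ - xⱼ)

L_0(3.4) = (3.4 - 4)/(3 - 4) = 0.600000
L_1(3.4) = (3.4 - 3)/(4 - 3) = 0.400000

P(3.4) = 14×L_0(3.4) + 7×L_1(3.4)
P(3.4) = 11.200000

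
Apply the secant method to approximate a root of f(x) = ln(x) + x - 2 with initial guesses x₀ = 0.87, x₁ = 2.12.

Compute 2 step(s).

f(x) = ln(x) + x - 2
x₀ = 0.87, x₁ = 2.12

Secant formula: x_{n+1} = x_n - f(x_n)(x_n - x_{n-1})/(f(x_n) - f(x_{n-1}))

Iteration 1:
  f(0.870000) = -1.269262
  f(2.120000) = 0.871416
  x_2 = 2.120000 - 0.871416×(2.120000 - 0.870000)/(0.871416 - (-1.269262))
       = 1.611157
Iteration 2:
  f(2.120000) = 0.871416
  f(1.611157) = 0.088109
  x_3 = 1.611157 - 0.088109×(1.611157 - 2.120000)/(0.088109 - 0.871416)
       = 1.553920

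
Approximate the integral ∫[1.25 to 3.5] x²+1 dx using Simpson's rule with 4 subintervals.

f(x) = x²+1
a = 1.25, b = 3.5, n = 4
h = (b - a)/n = 0.562500

Simpson's rule: (h/3)[f(x₀) + 4f(x₁) + 2f(x₂) + ... + f(xₙ)]

x_0 = 1.2500, f(x_0) = 2.562500, coefficient = 1
x_1 = 1.8125, f(x_1) = 4.285156, coefficient = 4
x_2 = 2.3750, f(x_2) = 6.640625, coefficient = 2
x_3 = 2.9375, f(x_3) = 9.628906, coefficient = 4
x_4 = 3.5000, f(x_4) = 13.250000, coefficient = 1

I ≈ (0.562500/3) × 84.750000 = 15.890625
Exact value: 15.890625
Error: 0.000000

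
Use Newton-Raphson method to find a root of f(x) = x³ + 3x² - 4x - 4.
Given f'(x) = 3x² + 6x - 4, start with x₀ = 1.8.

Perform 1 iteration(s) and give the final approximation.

f(x) = x³ + 3x² - 4x - 4
f'(x) = 3x² + 6x - 4
x₀ = 1.8

Newton-Raphson formula: x_{n+1} = x_n - f(x_n)/f'(x_n)

Iteration 1:
  f(1.800000) = 4.352000
  f'(1.800000) = 16.520000
  x_1 = 1.800000 - 4.352000/16.520000 = 1.536562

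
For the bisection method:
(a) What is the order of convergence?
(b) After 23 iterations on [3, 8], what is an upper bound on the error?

(a) Bisection has linear (order 1) convergence; the error is halved each step.

(b) Error bound = (b-a)/2^n = (8 - 3)/2^{23}
    = 5/2^{23}

(a) 1 (linear); (b) error ≤ 5.96e-07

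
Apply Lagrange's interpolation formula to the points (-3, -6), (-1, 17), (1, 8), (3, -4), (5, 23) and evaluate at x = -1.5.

Lagrange interpolation formula:
P(x) = Σ yᵢ × Lᵢ(x)
where Lᵢ(x) = Π_{j≠i} (x - xⱼ)/(xᵢ - xⱼ)

L_0(-1.5) = (-1.5 - (-1))/(-3 - (-1)) × (-1.5 - 1)/(-3 - 1) × (-1.5 - 3)/(-3 - 3) × (-1.5 - 5)/(-3 - 5) = 0.095215
L_1(-1.5) = (-1.5 - (-3))/(-1 - (-3)) × (-1.5 - 1)/(-1 - 1) × (-1.5 - 3)/(-1 - 3) × (-1.5 - 5)/(-1 - 5) = 1.142578
L_2(-1.5) = (-1.5 - (-3))/(1 - (-3)) × (-1.5 - (-1))/(1 - (-1)) × (-1.5 - 3)/(1 - 3) × (-1.5 - 5)/(1 - 5) = -0.342773
L_3(-1.5) = (-1.5 - (-3))/(3 - (-3)) × (-1.5 - (-1))/(3 - (-1)) × (-1.5 - 1)/(3 - 1) × (-1.5 - 5)/(3 - 5) = 0.126953
L_4(-1.5) = (-1.5 - (-3))/(5 - (-3)) × (-1.5 - (-1))/(5 - (-1)) × (-1.5 - 1)/(5 - 1) × (-1.5 - 3)/(5 - 3) = -0.021973

P(-1.5) = (-6)×L_0(-1.5) + 17×L_1(-1.5) + 8×L_2(-1.5) + (-4)×L_3(-1.5) + 23×L_4(-1.5)
P(-1.5) = 15.097168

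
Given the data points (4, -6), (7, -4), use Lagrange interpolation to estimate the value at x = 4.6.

Lagrange interpolation formula:
P(x) = Σ yᵢ × Lᵢ(x)
where Lᵢ(x) = Π_{j≠i} (x - xⱼ)/(xᵢ - xⱼ)

L_0(4.6) = (4.6 - 7)/(4 - 7) = 0.800000
L_1(4.6) = (4.6 - 4)/(7 - 4) = 0.200000

P(4.6) = (-6)×L_0(4.6) + (-4)×L_1(4.6)
P(4.6) = -5.600000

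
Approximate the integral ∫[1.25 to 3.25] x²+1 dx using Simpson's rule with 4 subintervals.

f(x) = x²+1
a = 1.25, b = 3.25, n = 4
h = (b - a)/n = 0.500000

Simpson's rule: (h/3)[f(x₀) + 4f(x₁) + 2f(x₂) + ... + f(xₙ)]

x_0 = 1.2500, f(x_0) = 2.562500, coefficient = 1
x_1 = 1.7500, f(x_1) = 4.062500, coefficient = 4
x_2 = 2.2500, f(x_2) = 6.062500, coefficient = 2
x_3 = 2.7500, f(x_3) = 8.562500, coefficient = 4
x_4 = 3.2500, f(x_4) = 11.562500, coefficient = 1

I ≈ (0.500000/3) × 76.750000 = 12.791667
Exact value: 12.791667
Error: 0.000000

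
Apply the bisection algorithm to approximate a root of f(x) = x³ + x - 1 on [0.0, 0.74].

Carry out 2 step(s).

f(x) = x³ + x - 1
Initial interval: [0.0, 0.74]

Iteration 1:
  c_1 = (0.000000 + 0.740000)/2 = 0.370000
  f(c_1) = f(0.370000) = -0.579347
  f(a) × f(c) ≥ 0, new interval: [0.370000, 0.740000]
Iteration 2:
  c_2 = (0.370000 + 0.740000)/2 = 0.555000
  f(c_2) = f(0.555000) = -0.274046
  f(a) × f(c) ≥ 0, new interval: [0.555000, 0.740000]

After 2 iteration(s), the approximation is c_2 = 0.555000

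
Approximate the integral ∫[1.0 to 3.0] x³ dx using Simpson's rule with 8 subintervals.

f(x) = x³
a = 1.0, b = 3.0, n = 8
h = (b - a)/n = 0.250000

Simpson's rule: (h/3)[f(x₀) + 4f(x₁) + 2f(x₂) + ... + f(xₙ)]

x_0 = 1.0000, f(x_0) = 1.000000, coefficient = 1
x_1 = 1.2500, f(x_1) = 1.953125, coefficient = 4
x_2 = 1.5000, f(x_2) = 3.375000, coefficient = 2
x_3 = 1.7500, f(x_3) = 5.359375, coefficient = 4
x_4 = 2.0000, f(x_4) = 8.000000, coefficient = 2
x_5 = 2.2500, f(x_5) = 11.390625, coefficient = 4
x_6 = 2.5000, f(x_6) = 15.625000, coefficient = 2
x_7 = 2.7500, f(x_7) = 20.796875, coefficient = 4
x_8 = 3.0000, f(x_8) = 27.000000, coefficient = 1

I ≈ (0.250000/3) × 240.000000 = 20.000000
Exact value: 20.000000
Error: 0.000000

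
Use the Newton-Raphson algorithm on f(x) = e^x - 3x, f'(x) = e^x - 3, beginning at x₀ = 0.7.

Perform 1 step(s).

f(x) = e^x - 3x
f'(x) = e^x - 3
x₀ = 0.7

Newton-Raphson formula: x_{n+1} = x_n - f(x_n)/f'(x_n)

Iteration 1:
  f(0.700000) = -0.086247
  f'(0.700000) = -0.986247
  x_1 = 0.700000 - (-0.086247)/(-0.986247) = 0.612550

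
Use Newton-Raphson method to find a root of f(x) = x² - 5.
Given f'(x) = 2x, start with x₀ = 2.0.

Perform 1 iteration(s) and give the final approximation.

f(x) = x² - 5
f'(x) = 2x
x₀ = 2.0

Newton-Raphson formula: x_{n+1} = x_n - f(x_n)/f'(x_n)

Iteration 1:
  f(2.000000) = -1.000000
  f'(2.000000) = 4.000000
  x_1 = 2.000000 - (-1.000000)/4.000000 = 2.250000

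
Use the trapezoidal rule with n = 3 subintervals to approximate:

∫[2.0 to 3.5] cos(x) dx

f(x) = cos(x)
a = 2.0, b = 3.5, n = 3
h = (b - a)/n = 0.500000

Trapezoidal rule: (h/2)[f(x₀) + 2f(x₁) + 2f(x₂) + ... + f(xₙ)]

x_0 = 2.0000, f(x_0) = -0.416147, coefficient = 1
x_1 = 2.5000, f(x_1) = -0.801144, coefficient = 2
x_2 = 3.0000, f(x_2) = -0.989992, coefficient = 2
x_3 = 3.5000, f(x_3) = -0.936457, coefficient = 1

I ≈ (0.500000/2) × -4.934876 = -1.233719
Exact value: -1.260081
Error: 0.026362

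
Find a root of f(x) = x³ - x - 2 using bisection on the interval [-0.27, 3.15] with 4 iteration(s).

f(x) = x³ - x - 2
Initial interval: [-0.27, 3.15]

Iteration 1:
  c_1 = (-0.270000 + 3.150000)/2 = 1.440000
  f(c_1) = f(1.440000) = -0.454016
  f(a) × f(c) ≥ 0, new interval: [1.440000, 3.150000]
Iteration 2:
  c_2 = (1.440000 + 3.150000)/2 = 2.295000
  f(c_2) = f(2.295000) = 7.792822
  f(a) × f(c) < 0, new interval: [1.440000, 2.295000]
Iteration 3:
  c_3 = (1.440000 + 2.295000)/2 = 1.867500
  f(c_3) = f(1.867500) = 2.645511
  f(a) × f(c) < 0, new interval: [1.440000, 1.867500]
Iteration 4:
  c_4 = (1.440000 + 1.867500)/2 = 1.653750
  f(c_4) = f(1.653750) = 0.869073
  f(a) × f(c) < 0, new interval: [1.440000, 1.653750]

After 4 iteration(s), the approximation is c_4 = 1.653750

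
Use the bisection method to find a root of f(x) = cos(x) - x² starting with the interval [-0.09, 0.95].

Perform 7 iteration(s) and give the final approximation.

f(x) = cos(x) - x²
Initial interval: [-0.09, 0.95]

Iteration 1:
  c_1 = (-0.090000 + 0.950000)/2 = 0.430000
  f(c_1) = f(0.430000) = 0.724066
  f(a) × f(c) ≥ 0, new interval: [0.430000, 0.950000]
Iteration 2:
  c_2 = (0.430000 + 0.950000)/2 = 0.690000
  f(c_2) = f(0.690000) = 0.295146
  f(a) × f(c) ≥ 0, new interval: [0.690000, 0.950000]
Iteration 3:
  c_3 = (0.690000 + 0.950000)/2 = 0.820000
  f(c_3) = f(0.820000) = 0.009821
  f(a) × f(c) ≥ 0, new interval: [0.820000, 0.950000]
Iteration 4:
  c_4 = (0.820000 + 0.950000)/2 = 0.885000
  f(c_4) = f(0.885000) = -0.149935
  f(a) × f(c) < 0, new interval: [0.820000, 0.885000]
Iteration 5:
  c_5 = (0.820000 + 0.885000)/2 = 0.852500
  f(c_5) = f(0.852500) = -0.068653
  f(a) × f(c) < 0, new interval: [0.820000, 0.852500]
Iteration 6:
  c_6 = (0.820000 + 0.852500)/2 = 0.836250
  f(c_6) = f(0.836250) = -0.029064
  f(a) × f(c) < 0, new interval: [0.820000, 0.836250]
Iteration 7:
  c_7 = (0.820000 + 0.836250)/2 = 0.828125
  f(c_7) = f(0.828125) = -0.009533
  f(a) × f(c) < 0, new interval: [0.820000, 0.828125]

After 7 iteration(s), the approximation is c_7 = 0.828125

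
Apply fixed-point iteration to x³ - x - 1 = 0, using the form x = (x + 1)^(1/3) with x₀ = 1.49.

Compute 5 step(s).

Equation: x³ - x - 1 = 0
Fixed-point form: x = (x + 1)^(1/3)
x₀ = 1.49

x_1 = g(1.490000) = 1.355397
x_2 = g(1.355397) = 1.330520
x_3 = g(1.330520) = 1.325819
x_4 = g(1.325819) = 1.324927
x_5 = g(1.324927) = 1.324758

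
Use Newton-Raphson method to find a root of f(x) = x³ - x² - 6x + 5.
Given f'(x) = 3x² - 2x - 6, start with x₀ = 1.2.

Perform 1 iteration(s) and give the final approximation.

f(x) = x³ - x² - 6x + 5
f'(x) = 3x² - 2x - 6
x₀ = 1.2

Newton-Raphson formula: x_{n+1} = x_n - f(x_n)/f'(x_n)

Iteration 1:
  f(1.200000) = -1.912000
  f'(1.200000) = -4.080000
  x_1 = 1.200000 - (-1.912000)/(-4.080000) = 0.731373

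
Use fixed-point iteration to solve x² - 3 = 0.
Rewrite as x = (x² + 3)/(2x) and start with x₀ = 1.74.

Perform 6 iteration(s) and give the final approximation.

Equation: x² - 3 = 0
Fixed-point form: x = (x² + 3)/(2x)
x₀ = 1.74

x_1 = g(1.740000) = 1.732069
x_2 = g(1.732069) = 1.732051
x_3 = g(1.732051) = 1.732051
x_4 = g(1.732051) = 1.732051
x_5 = g(1.732051) = 1.732051
x_6 = g(1.732051) = 1.732051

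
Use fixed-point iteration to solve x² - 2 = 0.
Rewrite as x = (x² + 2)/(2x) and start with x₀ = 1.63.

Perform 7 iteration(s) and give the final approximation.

Equation: x² - 2 = 0
Fixed-point form: x = (x² + 2)/(2x)
x₀ = 1.63

x_1 = g(1.630000) = 1.428497
x_2 = g(1.428497) = 1.414285
x_3 = g(1.414285) = 1.414214
x_4 = g(1.414214) = 1.414214
x_5 = g(1.414214) = 1.414214
x_6 = g(1.414214) = 1.414214
x_7 = g(1.414214) = 1.414214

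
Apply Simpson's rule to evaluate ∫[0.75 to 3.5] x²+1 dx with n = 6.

f(x) = x²+1
a = 0.75, b = 3.5, n = 6
h = (b - a)/n = 0.458333

Simpson's rule: (h/3)[f(x₀) + 4f(x₁) + 2f(x₂) + ... + f(xₙ)]

x_0 = 0.7500, f(x_0) = 1.562500, coefficient = 1
x_1 = 1.2083, f(x_1) = 2.460069, coefficient = 4
x_2 = 1.6667, f(x_2) = 3.777778, coefficient = 2
x_3 = 2.1250, f(x_3) = 5.515625, coefficient = 4
x_4 = 2.5833, f(x_4) = 7.673611, coefficient = 2
x_5 = 3.0417, f(x_5) = 10.251736, coefficient = 4
x_6 = 3.5000, f(x_6) = 13.250000, coefficient = 1

I ≈ (0.458333/3) × 110.625000 = 16.901042
Exact value: 16.901042
Error: 0.000000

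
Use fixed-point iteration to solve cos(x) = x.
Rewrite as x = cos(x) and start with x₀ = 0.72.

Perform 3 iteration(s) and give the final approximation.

Equation: cos(x) = x
Fixed-point form: x = cos(x)
x₀ = 0.72

x_1 = g(0.720000) = 0.751806
x_2 = g(0.751806) = 0.730457
x_3 = g(0.730457) = 0.744870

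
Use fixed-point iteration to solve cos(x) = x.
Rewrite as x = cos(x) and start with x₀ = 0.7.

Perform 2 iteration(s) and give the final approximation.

Equation: cos(x) = x
Fixed-point form: x = cos(x)
x₀ = 0.7

x_1 = g(0.700000) = 0.764842
x_2 = g(0.764842) = 0.721492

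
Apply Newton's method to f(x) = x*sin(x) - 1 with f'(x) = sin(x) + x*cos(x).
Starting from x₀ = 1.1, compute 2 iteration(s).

f(x) = x*sin(x) - 1
f'(x) = sin(x) + x*cos(x)
x₀ = 1.1

Newton-Raphson formula: x_{n+1} = x_n - f(x_n)/f'(x_n)

Iteration 1:
  f(1.100000) = -0.019672
  f'(1.100000) = 1.390163
  x_1 = 1.100000 - (-0.019672)/1.390163 = 1.114151
Iteration 2:
  f(1.114151) = -0.000009
  f'(1.114151) = 1.388810
  x_2 = 1.114151 - (-0.000009)/1.388810 = 1.114157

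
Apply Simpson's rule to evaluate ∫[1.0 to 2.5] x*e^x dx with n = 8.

f(x) = x*e^x
a = 1.0, b = 2.5, n = 8
h = (b - a)/n = 0.187500

Simpson's rule: (h/3)[f(x₀) + 4f(x₁) + 2f(x₂) + ... + f(xₙ)]

x_0 = 1.0000, f(x_0) = 2.718282, coefficient = 1
x_1 = 1.1875, f(x_1) = 3.893663, coefficient = 4
x_2 = 1.3750, f(x_2) = 5.438230, coefficient = 2
x_3 = 1.5625, f(x_3) = 7.454271, coefficient = 4
x_4 = 1.7500, f(x_4) = 10.070555, coefficient = 2
x_5 = 1.9375, f(x_5) = 13.448916, coefficient = 4
x_6 = 2.1250, f(x_6) = 17.792407, coefficient = 2
x_7 = 2.3125, f(x_7) = 23.355423, coefficient = 4
x_8 = 2.5000, f(x_8) = 30.456235, coefficient = 1

I ≈ (0.187500/3) × 292.385987 = 18.274124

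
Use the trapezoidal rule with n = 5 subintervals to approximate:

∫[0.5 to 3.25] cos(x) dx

f(x) = cos(x)
a = 0.5, b = 3.25, n = 5
h = (b - a)/n = 0.550000

Trapezoidal rule: (h/2)[f(x₀) + 2f(x₁) + 2f(x₂) + ... + f(xₙ)]

x_0 = 0.5000, f(x_0) = 0.877583, coefficient = 1
x_1 = 1.0500, f(x_1) = 0.497571, coefficient = 2
x_2 = 1.6000, f(x_2) = -0.029200, coefficient = 2
x_3 = 2.1500, f(x_3) = -0.547358, coefficient = 2
x_4 = 2.7000, f(x_4) = -0.904072, coefficient = 2
x_5 = 3.2500, f(x_5) = -0.994130, coefficient = 1

I ≈ (0.550000/2) × -2.082664 = -0.572733
Exact value: -0.587621
Error: 0.014888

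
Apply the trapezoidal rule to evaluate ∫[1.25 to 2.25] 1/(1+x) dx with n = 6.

f(x) = 1/(1+x)
a = 1.25, b = 2.25, n = 6
h = (b - a)/n = 0.166667

Trapezoidal rule: (h/2)[f(x₀) + 2f(x₁) + 2f(x₂) + ... + f(xₙ)]

x_0 = 1.2500, f(x_0) = 0.444444, coefficient = 1
x_1 = 1.4167, f(x_1) = 0.413793, coefficient = 2
x_2 = 1.5833, f(x_2) = 0.387097, coefficient = 2
x_3 = 1.7500, f(x_3) = 0.363636, coefficient = 2
x_4 = 1.9167, f(x_4) = 0.342857, coefficient = 2
x_5 = 2.0833, f(x_5) = 0.324324, coefficient = 2
x_6 = 2.2500, f(x_6) = 0.307692, coefficient = 1

I ≈ (0.166667/2) × 4.415552 = 0.367963
Exact value: 0.367725
Error: 0.000238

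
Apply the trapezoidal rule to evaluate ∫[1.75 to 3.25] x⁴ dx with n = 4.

f(x) = x⁴
a = 1.75, b = 3.25, n = 4
h = (b - a)/n = 0.375000

Trapezoidal rule: (h/2)[f(x₀) + 2f(x₁) + 2f(x₂) + ... + f(xₙ)]

x_0 = 1.7500, f(x_0) = 9.378906, coefficient = 1
x_1 = 2.1250, f(x_1) = 20.390869, coefficient = 2
x_2 = 2.5000, f(x_2) = 39.062500, coefficient = 2
x_3 = 2.8750, f(x_3) = 68.320557, coefficient = 2
x_4 = 3.2500, f(x_4) = 111.566406, coefficient = 1

I ≈ (0.375000/2) × 376.493164 = 70.592468
Exact value: 69.235547
Error: 1.356921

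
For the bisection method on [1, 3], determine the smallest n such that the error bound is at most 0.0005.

We need (b-a)/2^n ≤ 0.0005
(3 - 1)/2^n ≤ 0.0005
2/2^n ≤ 0.0005
2^n ≥ 4000
n ≥ log₂(4000) = 11.97
n ≥ 12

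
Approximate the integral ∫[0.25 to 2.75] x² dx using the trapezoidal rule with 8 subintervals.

f(x) = x²
a = 0.25, b = 2.75, n = 8
h = (b - a)/n = 0.312500

Trapezoidal rule: (h/2)[f(x₀) + 2f(x₁) + 2f(x₂) + ... + f(xₙ)]

x_0 = 0.2500, f(x_0) = 0.062500, coefficient = 1
x_1 = 0.5625, f(x_1) = 0.316406, coefficient = 2
x_2 = 0.8750, f(x_2) = 0.765625, coefficient = 2
x_3 = 1.1875, f(x_3) = 1.410156, coefficient = 2
x_4 = 1.5000, f(x_4) = 2.250000, coefficient = 2
x_5 = 1.8125, f(x_5) = 3.285156, coefficient = 2
x_6 = 2.1250, f(x_6) = 4.515625, coefficient = 2
x_7 = 2.4375, f(x_7) = 5.941406, coefficient = 2
x_8 = 2.7500, f(x_8) = 7.562500, coefficient = 1

I ≈ (0.312500/2) × 44.593750 = 6.967773
Exact value: 6.927083
Error: 0.040690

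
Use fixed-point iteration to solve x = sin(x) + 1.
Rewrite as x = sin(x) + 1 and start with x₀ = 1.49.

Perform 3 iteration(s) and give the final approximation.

Equation: x = sin(x) + 1
Fixed-point form: x = sin(x) + 1
x₀ = 1.49

x_1 = g(1.490000) = 1.996738
x_2 = g(1.996738) = 1.910650
x_3 = g(1.910650) = 1.942803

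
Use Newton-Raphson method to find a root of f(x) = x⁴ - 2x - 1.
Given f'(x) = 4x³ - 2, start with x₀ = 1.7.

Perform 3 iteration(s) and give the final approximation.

f(x) = x⁴ - 2x - 1
f'(x) = 4x³ - 2
x₀ = 1.7

Newton-Raphson formula: x_{n+1} = x_n - f(x_n)/f'(x_n)

Iteration 1:
  f(1.700000) = 3.952100
  f'(1.700000) = 17.652000
  x_1 = 1.700000 - 3.952100/17.652000 = 1.476110
Iteration 2:
  f(1.476110) = 0.795392
  f'(1.476110) = 10.865198
  x_2 = 1.476110 - 0.795392/10.865198 = 1.402905
Iteration 3:
  f(1.402905) = 0.067773
  f'(1.402905) = 9.044464
  x_3 = 1.402905 - 0.067773/9.044464 = 1.395412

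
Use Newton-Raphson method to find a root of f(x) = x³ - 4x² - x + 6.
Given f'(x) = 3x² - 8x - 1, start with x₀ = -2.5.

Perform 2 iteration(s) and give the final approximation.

f(x) = x³ - 4x² - x + 6
f'(x) = 3x² - 8x - 1
x₀ = -2.5

Newton-Raphson formula: x_{n+1} = x_n - f(x_n)/f'(x_n)

Iteration 1:
  f(-2.500000) = -32.125000
  f'(-2.500000) = 37.750000
  x_1 = -2.500000 - (-32.125000)/37.750000 = -1.649007
Iteration 2:
  f(-1.649007) = -7.711901
  f'(-1.649007) = 20.349722
  x_2 = -1.649007 - (-7.711901)/20.349722 = -1.270038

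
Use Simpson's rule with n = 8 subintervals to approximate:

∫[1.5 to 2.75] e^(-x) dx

f(x) = e^(-x)
a = 1.5, b = 2.75, n = 8
h = (b - a)/n = 0.156250

Simpson's rule: (h/3)[f(x₀) + 4f(x₁) + 2f(x₂) + ... + f(xₙ)]

x_0 = 1.5000, f(x_0) = 0.223130, coefficient = 1
x_1 = 1.6562, f(x_1) = 0.190853, coefficient = 4
x_2 = 1.8125, f(x_2) = 0.163246, coefficient = 2
x_3 = 1.9688, f(x_3) = 0.139631, coefficient = 4
x_4 = 2.1250, f(x_4) = 0.119433, coefficient = 2
x_5 = 2.2812, f(x_5) = 0.102156, coefficient = 4
x_6 = 2.4375, f(x_6) = 0.087379, coefficient = 2
x_7 = 2.5938, f(x_7) = 0.074739, coefficient = 4
x_8 = 2.7500, f(x_8) = 0.063928, coefficient = 1

I ≈ (0.156250/3) × 3.056694 = 0.159203
Exact value: 0.159202
Error: 0.000001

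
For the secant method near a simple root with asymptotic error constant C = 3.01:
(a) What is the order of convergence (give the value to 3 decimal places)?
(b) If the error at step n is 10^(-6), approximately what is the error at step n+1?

(a) Secant method has superlinear convergence with order φ = (1+√5)/2 ≈ 1.618.
    This means |e_{n+1}| ≈ C|e_n|^1.618.

(b) With |e_n| = 10^(-6) and C = 3.01:
    |e_{n+1}| ≈ 3.01 × (10^(-6))^1.618 = 3.01 × 10^(-9.71)

(a) ≈ 1.618 (golden ratio); (b) |e_{n+1}| ≈ 5.893e-10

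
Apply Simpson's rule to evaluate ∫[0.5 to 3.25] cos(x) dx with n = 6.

f(x) = cos(x)
a = 0.5, b = 3.25, n = 6
h = (b - a)/n = 0.458333

Simpson's rule: (h/3)[f(x₀) + 4f(x₁) + 2f(x₂) + ... + f(xₙ)]

x_0 = 0.5000, f(x_0) = 0.877583, coefficient = 1
x_1 = 0.9583, f(x_1) = 0.574885, coefficient = 4
x_2 = 1.4167, f(x_2) = 0.153520, coefficient = 2
x_3 = 1.8750, f(x_3) = -0.299534, coefficient = 4
x_4 = 2.3333, f(x_4) = -0.690758, coefficient = 2
x_5 = 2.7917, f(x_5) = -0.939398, coefficient = 4
x_6 = 3.2500, f(x_6) = -0.994130, coefficient = 1

I ≈ (0.458333/3) × -3.847211 = -0.587768
Exact value: -0.587621
Error: 0.000148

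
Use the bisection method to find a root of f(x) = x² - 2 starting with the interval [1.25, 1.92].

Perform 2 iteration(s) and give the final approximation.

f(x) = x² - 2
Initial interval: [1.25, 1.92]

Iteration 1:
  c_1 = (1.250000 + 1.920000)/2 = 1.585000
  f(c_1) = f(1.585000) = 0.512225
  f(a) × f(c) < 0, new interval: [1.250000, 1.585000]
Iteration 2:
  c_2 = (1.250000 + 1.585000)/2 = 1.417500
  f(c_2) = f(1.417500) = 0.009306
  f(a) × f(c) < 0, new interval: [1.250000, 1.417500]

After 2 iteration(s), the approximation is c_2 = 1.417500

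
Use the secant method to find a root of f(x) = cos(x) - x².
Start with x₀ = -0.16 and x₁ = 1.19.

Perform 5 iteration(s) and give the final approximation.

f(x) = cos(x) - x²
x₀ = -0.16, x₁ = 1.19

Secant formula: x_{n+1} = x_n - f(x_n)(x_n - x_{n-1})/(f(x_n) - f(x_{n-1}))

Iteration 1:
  f(-0.160000) = 0.961627
  f(1.190000) = -1.044440
  x_2 = 1.190000 - (-1.044440)×(1.190000 - (-0.160000))/(-1.044440 - 0.961627)
       = 0.487135
Iteration 2:
  f(1.190000) = -1.044440
  f(0.487135) = 0.646377
  x_3 = 0.487135 - 0.646377×(0.487135 - 1.190000)/(0.646377 - (-1.044440))
       = 0.755831
Iteration 3:
  f(0.487135) = 0.646377
  f(0.755831) = 0.156421
  x_4 = 0.755831 - 0.156421×(0.755831 - 0.487135)/(0.156421 - 0.646377)
       = 0.841614
Iteration 4:
  f(0.755831) = 0.156421
  f(0.841614) = -0.042053
  x_5 = 0.841614 - (-0.042053)×(0.841614 - 0.755831)/(-0.042053 - 0.156421)
       = 0.823438
Iteration 5:
  f(0.841614) = -0.042053
  f(0.823438) = 0.001654
  x_6 = 0.823438 - 0.001654×(0.823438 - 0.841614)/(0.001654 - (-0.042053))
       = 0.824126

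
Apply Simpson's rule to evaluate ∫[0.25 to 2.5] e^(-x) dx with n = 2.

f(x) = e^(-x)
a = 0.25, b = 2.5, n = 2
h = (b - a)/n = 1.125000

Simpson's rule: (h/3)[f(x₀) + 4f(x₁) + 2f(x₂) + ... + f(xₙ)]

x_0 = 0.2500, f(x_0) = 0.778801, coefficient = 1
x_1 = 1.3750, f(x_1) = 0.252840, coefficient = 4
x_2 = 2.5000, f(x_2) = 0.082085, coefficient = 1

I ≈ (1.125000/3) × 1.872244 = 0.702092
Exact value: 0.696716
Error: 0.005376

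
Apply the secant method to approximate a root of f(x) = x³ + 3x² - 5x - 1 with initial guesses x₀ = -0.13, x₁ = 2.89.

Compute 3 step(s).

f(x) = x³ + 3x² - 5x - 1
x₀ = -0.13, x₁ = 2.89

Secant formula: x_{n+1} = x_n - f(x_n)(x_n - x_{n-1})/(f(x_n) - f(x_{n-1}))

Iteration 1:
  f(-0.130000) = -0.301497
  f(2.890000) = 33.743869
  x_2 = 2.890000 - 33.743869×(2.890000 - (-0.130000))/(33.743869 - (-0.301497))
       = -0.103256
Iteration 2:
  f(2.890000) = 33.743869
  f(-0.103256) = -0.452837
  x_3 = -0.103256 - (-0.452837)×(-0.103256 - 2.890000)/(-0.452837 - 33.743869)
       = -0.063619
Iteration 3:
  f(-0.103256) = -0.452837
  f(-0.063619) = -0.670023
  x_4 = -0.063619 - (-0.670023)×(-0.063619 - (-0.103256))/(-0.670023 - (-0.452837))
       = -0.185900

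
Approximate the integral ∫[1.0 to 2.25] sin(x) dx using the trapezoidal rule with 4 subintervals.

f(x) = sin(x)
a = 1.0, b = 2.25, n = 4
h = (b - a)/n = 0.312500

Trapezoidal rule: (h/2)[f(x₀) + 2f(x₁) + 2f(x₂) + ... + f(xₙ)]

x_0 = 1.0000, f(x_0) = 0.841471, coefficient = 1
x_1 = 1.3125, f(x_1) = 0.966827, coefficient = 2
x_2 = 1.6250, f(x_2) = 0.998531, coefficient = 2
x_3 = 1.9375, f(x_3) = 0.933514, coefficient = 2
x_4 = 2.2500, f(x_4) = 0.778073, coefficient = 1

I ≈ (0.312500/2) × 7.417289 = 1.158951
Exact value: 1.168476
Error: 0.009525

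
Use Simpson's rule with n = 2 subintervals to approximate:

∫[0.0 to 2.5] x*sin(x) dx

f(x) = x*sin(x)
a = 0.0, b = 2.5, n = 2
h = (b - a)/n = 1.250000

Simpson's rule: (h/3)[f(x₀) + 4f(x₁) + 2f(x₂) + ... + f(xₙ)]

x_0 = 0.0000, f(x_0) = 0.000000, coefficient = 1
x_1 = 1.2500, f(x_1) = 1.186231, coefficient = 4
x_2 = 2.5000, f(x_2) = 1.496180, coefficient = 1

I ≈ (1.250000/3) × 6.241103 = 2.600460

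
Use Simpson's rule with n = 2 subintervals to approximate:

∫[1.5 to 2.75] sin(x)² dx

f(x) = sin(x)²
a = 1.5, b = 2.75, n = 2
h = (b - a)/n = 0.625000

Simpson's rule: (h/3)[f(x₀) + 4f(x₁) + 2f(x₂) + ... + f(xₙ)]

x_0 = 1.5000, f(x_0) = 0.994996, coefficient = 1
x_1 = 2.1250, f(x_1) = 0.723044, coefficient = 4
x_2 = 2.7500, f(x_2) = 0.145665, coefficient = 1

I ≈ (0.625000/3) × 4.032836 = 0.840174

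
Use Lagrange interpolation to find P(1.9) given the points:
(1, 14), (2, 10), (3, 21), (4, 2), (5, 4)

Lagrange interpolation formula:
P(x) = Σ yᵢ × Lᵢ(x)
where Lᵢ(x) = Π_{j≠i} (x - xⱼ)/(xᵢ - xⱼ)

L_0(1.9) = (1.9 - 2)/(1 - 2) × (1.9 - 3)/(1 - 3) × (1.9 - 4)/(1 - 4) × (1.9 - 5)/(1 - 5) = 0.029838
L_1(1.9) = (1.9 - 1)/(2 - 1) × (1.9 - 3)/(2 - 3) × (1.9 - 4)/(2 - 4) × (1.9 - 5)/(2 - 5) = 1.074150
L_2(1.9) = (1.9 - 1)/(3 - 1) × (1.9 - 2)/(3 - 2) × (1.9 - 4)/(3 - 4) × (1.9 - 5)/(3 - 5) = -0.146475
L_3(1.9) = (1.9 - 1)/(4 - 1) × (1.9 - 2)/(4 - 2) × (1.9 - 3)/(4 - 3) × (1.9 - 5)/(4 - 5) = 0.051150
L_4(1.9) = (1.9 - 1)/(5 - 1) × (1.9 - 2)/(5 - 2) × (1.9 - 3)/(5 - 3) × (1.9 - 4)/(5 - 4) = -0.008663

P(1.9) = 14×L_0(1.9) + 10×L_1(1.9) + 21×L_2(1.9) + 2×L_3(1.9) + 4×L_4(1.9)
P(1.9) = 8.150900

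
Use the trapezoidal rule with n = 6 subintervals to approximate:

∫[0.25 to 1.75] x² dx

f(x) = x²
a = 0.25, b = 1.75, n = 6
h = (b - a)/n = 0.250000

Trapezoidal rule: (h/2)[f(x₀) + 2f(x₁) + 2f(x₂) + ... + f(xₙ)]

x_0 = 0.2500, f(x_0) = 0.062500, coefficient = 1
x_1 = 0.5000, f(x_1) = 0.250000, coefficient = 2
x_2 = 0.7500, f(x_2) = 0.562500, coefficient = 2
x_3 = 1.0000, f(x_3) = 1.000000, coefficient = 2
x_4 = 1.2500, f(x_4) = 1.562500, coefficient = 2
x_5 = 1.5000, f(x_5) = 2.250000, coefficient = 2
x_6 = 1.7500, f(x_6) = 3.062500, coefficient = 1

I ≈ (0.250000/2) × 14.375000 = 1.796875
Exact value: 1.781250
Error: 0.015625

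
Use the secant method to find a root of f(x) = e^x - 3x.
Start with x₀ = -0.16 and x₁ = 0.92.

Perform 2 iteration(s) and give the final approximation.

f(x) = e^x - 3x
x₀ = -0.16, x₁ = 0.92

Secant formula: x_{n+1} = x_n - f(x_n)(x_n - x_{n-1})/(f(x_n) - f(x_{n-1}))

Iteration 1:
  f(-0.160000) = 1.332144
  f(0.920000) = -0.250710
  x_2 = 0.920000 - (-0.250710)×(0.920000 - (-0.160000))/(-0.250710 - 1.332144)
       = 0.748938
Iteration 2:
  f(0.920000) = -0.250710
  f(0.748938) = -0.132061
  x_3 = 0.748938 - (-0.132061)×(0.748938 - 0.920000)/(-0.132061 - (-0.250710))
       = 0.558539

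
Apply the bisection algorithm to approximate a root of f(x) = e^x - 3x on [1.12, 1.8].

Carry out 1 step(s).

f(x) = e^x - 3x
Initial interval: [1.12, 1.8]

Iteration 1:
  c_1 = (1.120000 + 1.800000)/2 = 1.460000
  f(c_1) = f(1.460000) = -0.074040
  f(a) × f(c) ≥ 0, new interval: [1.460000, 1.800000]

After 1 iteration(s), the approximation is c_1 = 1.460000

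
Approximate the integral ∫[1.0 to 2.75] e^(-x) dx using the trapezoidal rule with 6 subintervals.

f(x) = e^(-x)
a = 1.0, b = 2.75, n = 6
h = (b - a)/n = 0.291667

Trapezoidal rule: (h/2)[f(x₀) + 2f(x₁) + 2f(x₂) + ... + f(xₙ)]

x_0 = 1.0000, f(x_0) = 0.367879, coefficient = 1
x_1 = 1.2917, f(x_1) = 0.274812, coefficient = 2
x_2 = 1.5833, f(x_2) = 0.205290, coefficient = 2
x_3 = 1.8750, f(x_3) = 0.153355, coefficient = 2
x_4 = 2.1667, f(x_4) = 0.114559, coefficient = 2
x_5 = 2.4583, f(x_5) = 0.085577, coefficient = 2
x_6 = 2.7500, f(x_6) = 0.063928, coefficient = 1

I ≈ (0.291667/2) × 2.098994 = 0.306103
Exact value: 0.303952
Error: 0.002152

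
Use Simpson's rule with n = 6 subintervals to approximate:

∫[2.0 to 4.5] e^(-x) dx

f(x) = e^(-x)
a = 2.0, b = 4.5, n = 6
h = (b - a)/n = 0.416667

Simpson's rule: (h/3)[f(x₀) + 4f(x₁) + 2f(x₂) + ... + f(xₙ)]

x_0 = 2.0000, f(x_0) = 0.135335, coefficient = 1
x_1 = 2.4167, f(x_1) = 0.089219, coefficient = 4
x_2 = 2.8333, f(x_2) = 0.058816, coefficient = 2
x_3 = 3.2500, f(x_3) = 0.038774, coefficient = 4
x_4 = 3.6667, f(x_4) = 0.025562, coefficient = 2
x_5 = 4.0833, f(x_5) = 0.016851, coefficient = 4
x_6 = 4.5000, f(x_6) = 0.011109, coefficient = 1

I ≈ (0.416667/3) × 0.894576 = 0.124247
Exact value: 0.124226
Error: 0.000020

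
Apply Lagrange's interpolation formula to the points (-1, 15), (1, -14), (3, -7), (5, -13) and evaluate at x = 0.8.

Lagrange interpolation formula:
P(x) = Σ yᵢ × Lᵢ(x)
where Lᵢ(x) = Π_{j≠i} (x - xⱼ)/(xᵢ - xⱼ)

L_0(0.8) = (0.8 - 1)/(-1 - 1) × (0.8 - 3)/(-1 - 3) × (0.8 - 5)/(-1 - 5) = 0.038500
L_1(0.8) = (0.8 - (-1))/(1 - (-1)) × (0.8 - 3)/(1 - 3) × (0.8 - 5)/(1 - 5) = 1.039500
L_2(0.8) = (0.8 - (-1))/(3 - (-1)) × (0.8 - 1)/(3 - 1) × (0.8 - 5)/(3 - 5) = -0.094500
L_3(0.8) = (0.8 - (-1))/(5 - (-1)) × (0.8 - 1)/(5 - 1) × (0.8 - 3)/(5 - 3) = 0.016500

P(0.8) = 15×L_0(0.8) + (-14)×L_1(0.8) + (-7)×L_2(0.8) + (-13)×L_3(0.8)
P(0.8) = -13.528500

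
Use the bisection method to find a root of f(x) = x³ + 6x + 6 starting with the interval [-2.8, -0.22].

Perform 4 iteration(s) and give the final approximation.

f(x) = x³ + 6x + 6
Initial interval: [-2.8, -0.22]

Iteration 1:
  c_1 = (-2.800000 + (-0.220000))/2 = -1.510000
  f(c_1) = f(-1.510000) = -6.502951
  f(a) × f(c) ≥ 0, new interval: [-1.510000, -0.220000]
Iteration 2:
  c_2 = (-1.510000 + (-0.220000))/2 = -0.865000
  f(c_2) = f(-0.865000) = 0.162785
  f(a) × f(c) < 0, new interval: [-1.510000, -0.865000]
Iteration 3:
  c_3 = (-1.510000 + (-0.865000))/2 = -1.187500
  f(c_3) = f(-1.187500) = -2.799561
  f(a) × f(c) ≥ 0, new interval: [-1.187500, -0.865000]
Iteration 4:
  c_4 = (-1.187500 + (-0.865000))/2 = -1.026250
  f(c_4) = f(-1.026250) = -1.238335
  f(a) × f(c) ≥ 0, new interval: [-1.026250, -0.865000]

After 4 iteration(s), the approximation is c_4 = -1.026250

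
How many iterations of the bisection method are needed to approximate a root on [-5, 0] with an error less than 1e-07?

We need (b-a)/2^n ≤ 1e-07
(0 - (-5))/2^n ≤ 1e-07
5/2^n ≤ 1e-07
2^n ≥ 50000000
n ≥ log₂(50000000) = 25.58
n ≥ 26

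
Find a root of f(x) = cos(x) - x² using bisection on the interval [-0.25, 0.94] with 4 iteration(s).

f(x) = cos(x) - x²
Initial interval: [-0.25, 0.94]

Iteration 1:
  c_1 = (-0.250000 + 0.940000)/2 = 0.345000
  f(c_1) = f(0.345000) = 0.822050
  f(a) × f(c) ≥ 0, new interval: [0.345000, 0.940000]
Iteration 2:
  c_2 = (0.345000 + 0.940000)/2 = 0.642500
  f(c_2) = f(0.642500) = 0.387794
  f(a) × f(c) ≥ 0, new interval: [0.642500, 0.940000]
Iteration 3:
  c_3 = (0.642500 + 0.940000)/2 = 0.791250
  f(c_3) = f(0.791250) = 0.076880
  f(a) × f(c) ≥ 0, new interval: [0.791250, 0.940000]
Iteration 4:
  c_4 = (0.791250 + 0.940000)/2 = 0.865625
  f(c_4) = f(0.865625) = -0.101142
  f(a) × f(c) < 0, new interval: [0.791250, 0.865625]

After 4 iteration(s), the approximation is c_4 = 0.865625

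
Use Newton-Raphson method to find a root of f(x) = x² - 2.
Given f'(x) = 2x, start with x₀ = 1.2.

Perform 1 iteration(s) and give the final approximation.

f(x) = x² - 2
f'(x) = 2x
x₀ = 1.2

Newton-Raphson formula: x_{n+1} = x_n - f(x_n)/f'(x_n)

Iteration 1:
  f(1.200000) = -0.560000
  f'(1.200000) = 2.400000
  x_1 = 1.200000 - (-0.560000)/2.400000 = 1.433333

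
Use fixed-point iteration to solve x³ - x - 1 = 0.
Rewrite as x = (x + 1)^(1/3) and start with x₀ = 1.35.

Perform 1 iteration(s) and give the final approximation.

Equation: x³ - x - 1 = 0
Fixed-point form: x = (x + 1)^(1/3)
x₀ = 1.35

x_1 = g(1.350000) = 1.329503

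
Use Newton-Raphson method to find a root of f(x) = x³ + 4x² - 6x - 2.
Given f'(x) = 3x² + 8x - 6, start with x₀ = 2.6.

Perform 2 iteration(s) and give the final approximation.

f(x) = x³ + 4x² - 6x - 2
f'(x) = 3x² + 8x - 6
x₀ = 2.6

Newton-Raphson formula: x_{n+1} = x_n - f(x_n)/f'(x_n)

Iteration 1:
  f(2.600000) = 27.016000
  f'(2.600000) = 35.080000
  x_1 = 2.600000 - 27.016000/35.080000 = 1.829875
Iteration 2:
  f(1.829875) = 6.541743
  f'(1.829875) = 18.684319
  x_2 = 1.829875 - 6.541743/18.684319 = 1.479755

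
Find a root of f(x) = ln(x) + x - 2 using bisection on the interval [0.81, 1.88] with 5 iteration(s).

f(x) = ln(x) + x - 2
Initial interval: [0.81, 1.88]

Iteration 1:
  c_1 = (0.810000 + 1.880000)/2 = 1.345000
  f(c_1) = f(1.345000) = -0.358606
  f(a) × f(c) ≥ 0, new interval: [1.345000, 1.880000]
Iteration 2:
  c_2 = (1.345000 + 1.880000)/2 = 1.612500
  f(c_2) = f(1.612500) = 0.090286
  f(a) × f(c) < 0, new interval: [1.345000, 1.612500]
Iteration 3:
  c_3 = (1.345000 + 1.612500)/2 = 1.478750
  f(c_3) = f(1.478750) = -0.130053
  f(a) × f(c) ≥ 0, new interval: [1.478750, 1.612500]
Iteration 4:
  c_4 = (1.478750 + 1.612500)/2 = 1.545625
  f(c_4) = f(1.545625) = -0.018947
  f(a) × f(c) ≥ 0, new interval: [1.545625, 1.612500]
Iteration 5:
  c_5 = (1.545625 + 1.612500)/2 = 1.579062
  f(c_5) = f(1.579062) = 0.035894
  f(a) × f(c) < 0, new interval: [1.545625, 1.579062]

After 5 iteration(s), the approximation is c_5 = 1.579062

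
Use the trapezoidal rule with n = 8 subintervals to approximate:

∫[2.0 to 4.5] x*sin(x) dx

f(x) = x*sin(x)
a = 2.0, b = 4.5, n = 8
h = (b - a)/n = 0.312500

Trapezoidal rule: (h/2)[f(x₀) + 2f(x₁) + 2f(x₂) + ... + f(xₙ)]

x_0 = 2.0000, f(x_0) = 1.818595, coefficient = 1
x_1 = 2.3125, f(x_1) = 1.705050, coefficient = 2
x_2 = 2.6250, f(x_2) = 1.296541, coefficient = 2
x_3 = 2.9375, f(x_3) = 0.595369, coefficient = 2
x_4 = 3.2500, f(x_4) = -0.351634, coefficient = 2
x_5 = 3.5625, f(x_5) = -1.455598, coefficient = 2
x_6 = 3.8750, f(x_6) = -2.593944, coefficient = 2
x_7 = 4.1875, f(x_7) = -3.623777, coefficient = 2
x_8 = 4.5000, f(x_8) = -4.398886, coefficient = 1

I ≈ (0.312500/2) × -11.436277 = -1.786918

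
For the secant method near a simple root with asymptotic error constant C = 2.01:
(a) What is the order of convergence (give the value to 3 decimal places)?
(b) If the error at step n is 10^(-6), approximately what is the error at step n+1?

(a) Secant method has superlinear convergence with order φ = (1+√5)/2 ≈ 1.618.
    This means |e_{n+1}| ≈ C|e_n|^1.618.

(b) With |e_n| = 10^(-6) and C = 2.01:
    |e_{n+1}| ≈ 2.01 × (10^(-6))^1.618 = 2.01 × 10^(-9.71)

(a) ≈ 1.618 (golden ratio); (b) |e_{n+1}| ≈ 3.935e-10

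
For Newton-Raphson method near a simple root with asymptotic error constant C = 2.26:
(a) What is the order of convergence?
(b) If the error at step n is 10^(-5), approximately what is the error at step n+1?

(a) Newton-Raphson has quadratic (order 2) convergence near simple roots.
    This means |e_{n+1}| ≈ C|e_n|².

(b) With |e_n| = 10^(-5) and C = 2.26:
    |e_{n+1}| ≈ 2.26 × (10^(-5))² = 2.26 × 10^(-10)

(a) 2 (quadratic); (b) |e_{n+1}| ≈ 2.260e-10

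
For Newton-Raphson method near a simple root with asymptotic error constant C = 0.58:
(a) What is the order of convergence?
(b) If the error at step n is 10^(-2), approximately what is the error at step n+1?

(a) Newton-Raphson has quadratic (order 2) convergence near simple roots.
    This means |e_{n+1}| ≈ C|e_n|².

(b) With |e_n| = 10^(-2) and C = 0.58:
    |e_{n+1}| ≈ 0.58 × (10^(-2))² = 0.58 × 10^(-4)

(a) 2 (quadratic); (b) |e_{n+1}| ≈ 5.800e-05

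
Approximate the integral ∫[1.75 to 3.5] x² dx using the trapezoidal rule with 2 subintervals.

f(x) = x²
a = 1.75, b = 3.5, n = 2
h = (b - a)/n = 0.875000

Trapezoidal rule: (h/2)[f(x₀) + 2f(x₁) + 2f(x₂) + ... + f(xₙ)]

x_0 = 1.7500, f(x_0) = 3.062500, coefficient = 1
x_1 = 2.6250, f(x_1) = 6.890625, coefficient = 2
x_2 = 3.5000, f(x_2) = 12.250000, coefficient = 1

I ≈ (0.875000/2) × 29.093750 = 12.728516
Exact value: 12.505208
Error: 0.223307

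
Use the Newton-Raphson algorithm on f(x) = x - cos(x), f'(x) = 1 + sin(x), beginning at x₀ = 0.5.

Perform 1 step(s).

f(x) = x - cos(x)
f'(x) = 1 + sin(x)
x₀ = 0.5

Newton-Raphson formula: x_{n+1} = x_n - f(x_n)/f'(x_n)

Iteration 1:
  f(0.500000) = -0.377583
  f'(0.500000) = 1.479426
  x_1 = 0.500000 - (-0.377583)/1.479426 = 0.755222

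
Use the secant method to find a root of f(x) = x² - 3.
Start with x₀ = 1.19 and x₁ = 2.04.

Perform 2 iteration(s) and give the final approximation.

f(x) = x² - 3
x₀ = 1.19, x₁ = 2.04

Secant formula: x_{n+1} = x_n - f(x_n)(x_n - x_{n-1})/(f(x_n) - f(x_{n-1}))

Iteration 1:
  f(1.190000) = -1.583900
  f(2.040000) = 1.161600
  x_2 = 2.040000 - 1.161600×(2.040000 - 1.190000)/(1.161600 - (-1.583900))
       = 1.680372
Iteration 2:
  f(2.040000) = 1.161600
  f(1.680372) = -0.176352
  x_3 = 1.680372 - (-0.176352)×(1.680372 - 2.040000)/(-0.176352 - 1.161600)
       = 1.727773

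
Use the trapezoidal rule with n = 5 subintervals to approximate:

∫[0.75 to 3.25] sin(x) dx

f(x) = sin(x)
a = 0.75, b = 3.25, n = 5
h = (b - a)/n = 0.500000

Trapezoidal rule: (h/2)[f(x₀) + 2f(x₁) + 2f(x₂) + ... + f(xₙ)]

x_0 = 0.7500, f(x_0) = 0.681639, coefficient = 1
x_1 = 1.2500, f(x_1) = 0.948985, coefficient = 2
x_2 = 1.7500, f(x_2) = 0.983986, coefficient = 2
x_3 = 2.2500, f(x_3) = 0.778073, coefficient = 2
x_4 = 2.7500, f(x_4) = 0.381661, coefficient = 2
x_5 = 3.2500, f(x_5) = -0.108195, coefficient = 1

I ≈ (0.500000/2) × 6.758853 = 1.689713
Exact value: 1.725819
Error: 0.036105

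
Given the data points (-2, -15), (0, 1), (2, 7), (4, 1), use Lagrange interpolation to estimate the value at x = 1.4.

Lagrange interpolation formula:
P(x) = Σ yᵢ × Lᵢ(x)
where Lᵢ(x) = Π_{j≠i} (x - xⱼ)/(xᵢ - xⱼ)

L_0(1.4) = (1.4 - 0)/(-2 - 0) × (1.4 - 2)/(-2 - 2) × (1.4 - 4)/(-2 - 4) = -0.045500
L_1(1.4) = (1.4 - (-2))/(0 - (-2)) × (1.4 - 2)/(0 - 2) × (1.4 - 4)/(0 - 4) = 0.331500
L_2(1.4) = (1.4 - (-2))/(2 - (-2)) × (1.4 - 0)/(2 - 0) × (1.4 - 4)/(2 - 4) = 0.773500
L_3(1.4) = (1.4 - (-2))/(4 - (-2)) × (1.4 - 0)/(4 - 0) × (1.4 - 2)/(4 - 2) = -0.059500

P(1.4) = (-15)×L_0(1.4) + 1×L_1(1.4) + 7×L_2(1.4) + 1×L_3(1.4)
P(1.4) = 6.369000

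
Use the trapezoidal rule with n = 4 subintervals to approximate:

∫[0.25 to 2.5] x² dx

f(x) = x²
a = 0.25, b = 2.5, n = 4
h = (b - a)/n = 0.562500

Trapezoidal rule: (h/2)[f(x₀) + 2f(x₁) + 2f(x₂) + ... + f(xₙ)]

x_0 = 0.2500, f(x_0) = 0.062500, coefficient = 1
x_1 = 0.8125, f(x_1) = 0.660156, coefficient = 2
x_2 = 1.3750, f(x_2) = 1.890625, coefficient = 2
x_3 = 1.9375, f(x_3) = 3.753906, coefficient = 2
x_4 = 2.5000, f(x_4) = 6.250000, coefficient = 1

I ≈ (0.562500/2) × 18.921875 = 5.321777
Exact value: 5.203125
Error: 0.118652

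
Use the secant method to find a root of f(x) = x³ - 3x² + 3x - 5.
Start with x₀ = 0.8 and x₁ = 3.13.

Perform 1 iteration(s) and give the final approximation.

f(x) = x³ - 3x² + 3x - 5
x₀ = 0.8, x₁ = 3.13

Secant formula: x_{n+1} = x_n - f(x_n)(x_n - x_{n-1})/(f(x_n) - f(x_{n-1}))

Iteration 1:
  f(0.800000) = -4.008000
  f(3.130000) = 5.663597
  x_2 = 3.130000 - 5.663597×(3.130000 - 0.800000)/(5.663597 - (-4.008000))
       = 1.765574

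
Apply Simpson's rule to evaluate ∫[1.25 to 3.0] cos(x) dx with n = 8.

f(x) = cos(x)
a = 1.25, b = 3.0, n = 8
h = (b - a)/n = 0.218750

Simpson's rule: (h/3)[f(x₀) + 4f(x₁) + 2f(x₂) + ... + f(xₙ)]

x_0 = 1.2500, f(x_0) = 0.315322, coefficient = 1
x_1 = 1.4688, f(x_1) = 0.101869, coefficient = 4
x_2 = 1.6875, f(x_2) = -0.116439, coefficient = 2
x_3 = 1.9062, f(x_3) = -0.329198, coefficient = 4
x_4 = 2.1250, f(x_4) = -0.526266, coefficient = 2
x_5 = 2.3438, f(x_5) = -0.698253, coefficient = 4
x_6 = 2.5625, f(x_6) = -0.836960, coefficient = 2
x_7 = 2.7812, f(x_7) = -0.935776, coefficient = 4
x_8 = 3.0000, f(x_8) = -0.989992, coefficient = 1

I ≈ (0.218750/3) × -11.079428 = -0.807875
Exact value: -0.807865
Error: 0.000010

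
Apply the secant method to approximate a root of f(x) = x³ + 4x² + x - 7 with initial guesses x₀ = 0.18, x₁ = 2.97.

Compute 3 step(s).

f(x) = x³ + 4x² + x - 7
x₀ = 0.18, x₁ = 2.97

Secant formula: x_{n+1} = x_n - f(x_n)(x_n - x_{n-1})/(f(x_n) - f(x_{n-1}))

Iteration 1:
  f(0.180000) = -6.684568
  f(2.970000) = 57.451673
  x_2 = 2.970000 - 57.451673×(2.970000 - 0.180000)/(57.451673 - (-6.684568))
       = 0.470786
Iteration 2:
  f(2.970000) = 57.451673
  f(0.470786) = -5.538309
  x_3 = 0.470786 - (-5.538309)×(0.470786 - 2.970000)/(-5.538309 - 57.451673)
       = 0.690526
Iteration 3:
  f(0.470786) = -5.538309
  f(0.690526) = -4.072906
  x_4 = 0.690526 - (-4.072906)×(0.690526 - 0.470786)/(-4.072906 - (-5.538309))
       = 1.301266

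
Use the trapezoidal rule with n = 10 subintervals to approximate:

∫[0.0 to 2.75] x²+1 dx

f(x) = x²+1
a = 0.0, b = 2.75, n = 10
h = (b - a)/n = 0.275000

Trapezoidal rule: (h/2)[f(x₀) + 2f(x₁) + 2f(x₂) + ... + f(xₙ)]

x_0 = 0.0000, f(x_0) = 1.000000, coefficient = 1
x_1 = 0.2750, f(x_1) = 1.075625, coefficient = 2
x_2 = 0.5500, f(x_2) = 1.302500, coefficient = 2
x_3 = 0.8250, f(x_3) = 1.680625, coefficient = 2
x_4 = 1.1000, f(x_4) = 2.210000, coefficient = 2
x_5 = 1.3750, f(x_5) = 2.890625, coefficient = 2
x_6 = 1.6500, f(x_6) = 3.722500, coefficient = 2
x_7 = 1.9250, f(x_7) = 4.705625, coefficient = 2
x_8 = 2.2000, f(x_8) = 5.840000, coefficient = 2
x_9 = 2.4750, f(x_9) = 7.125625, coefficient = 2
x_10 = 2.7500, f(x_10) = 8.562500, coefficient = 1

I ≈ (0.275000/2) × 70.668750 = 9.716953
Exact value: 9.682292
Error: 0.034661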